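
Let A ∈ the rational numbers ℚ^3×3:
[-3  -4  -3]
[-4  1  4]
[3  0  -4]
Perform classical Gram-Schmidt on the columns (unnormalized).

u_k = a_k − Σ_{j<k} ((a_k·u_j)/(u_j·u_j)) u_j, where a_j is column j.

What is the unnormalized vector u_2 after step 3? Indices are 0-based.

Step 1: u_0 = a_0 = (-3, -4, 3).
Step 2: u_1 = a_1 − (4/17)·u_0 = (-56/17, 33/17, -12/17).
Step 3: u_2 = a_2 − (-19/34)·u_0 − (348/257)·u_1 = (-111/514, -222/257, -703/514).

u_2 = (-111/514, -222/257, -703/514)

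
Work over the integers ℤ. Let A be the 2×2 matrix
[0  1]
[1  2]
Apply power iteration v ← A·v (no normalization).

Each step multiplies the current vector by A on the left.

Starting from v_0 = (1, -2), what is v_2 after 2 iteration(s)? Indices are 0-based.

v_0 = (1, -2).
v_1 = A·v_0 = (-2, -3).
v_2 = A·v_1 = (-3, -8).

v_2 = (-3, -8)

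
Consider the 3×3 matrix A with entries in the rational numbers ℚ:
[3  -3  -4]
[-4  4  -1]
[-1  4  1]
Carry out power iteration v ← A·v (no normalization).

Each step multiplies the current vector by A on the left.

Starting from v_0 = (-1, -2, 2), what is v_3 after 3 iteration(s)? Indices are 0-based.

v_3 = (162, -64, -43)

v_0 = (-1, -2, 2).
v_1 = A·v_0 = (-5, -6, -5).
v_2 = A·v_1 = (23, 1, -24).
v_3 = A·v_2 = (162, -64, -43).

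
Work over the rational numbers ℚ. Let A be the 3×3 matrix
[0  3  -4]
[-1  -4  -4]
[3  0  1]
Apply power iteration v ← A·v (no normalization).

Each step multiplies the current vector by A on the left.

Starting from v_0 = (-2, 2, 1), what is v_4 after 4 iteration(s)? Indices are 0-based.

v_4 = (-562, 850, 481)

v_0 = (-2, 2, 1).
v_1 = A·v_0 = (2, -10, -5).
v_2 = A·v_1 = (-10, 58, 1).
v_3 = A·v_2 = (170, -226, -29).
v_4 = A·v_3 = (-562, 850, 481).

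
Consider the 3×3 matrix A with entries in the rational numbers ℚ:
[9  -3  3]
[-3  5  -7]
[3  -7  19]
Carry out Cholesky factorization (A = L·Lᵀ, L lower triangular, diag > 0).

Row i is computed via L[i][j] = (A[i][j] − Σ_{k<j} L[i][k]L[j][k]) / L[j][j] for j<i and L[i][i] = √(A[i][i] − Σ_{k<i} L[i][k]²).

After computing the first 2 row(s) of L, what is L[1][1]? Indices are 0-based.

L[1][1] = 2

Step 1: L[0][0] = √(9) = 3.
  L[1][0] = (-3) / L[0][0] = -1.
Step 2: L[1][1] = √(4) = 2.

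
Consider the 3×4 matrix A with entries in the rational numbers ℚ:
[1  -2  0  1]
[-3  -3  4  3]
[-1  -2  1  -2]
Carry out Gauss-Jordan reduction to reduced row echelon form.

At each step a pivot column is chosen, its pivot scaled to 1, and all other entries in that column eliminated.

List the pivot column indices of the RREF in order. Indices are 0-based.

pivot columns: 0, 1, 2

[1] R0 /= 1  ⇒  (1, -2, 0, 1)
     R1 -= -3·R0  ⇒  (0, -9, 4, 6)
     R2 -= -1·R0  ⇒  (0, -4, 1, -1)
[2] R1 /= -9  ⇒  (0, 1, -4/9, -2/3)
     R0 -= -2·R1  ⇒  (1, 0, -8/9, -1/3)
     R2 -= -4·R1  ⇒  (0, 0, -7/9, -11/3)
[3] R2 /= -7/9  ⇒  (0, 0, 1, 33/7)
     R0 -= -8/9·R2  ⇒  (1, 0, 0, 27/7)
     R1 -= -4/9·R2  ⇒  (0, 1, 0, 10/7)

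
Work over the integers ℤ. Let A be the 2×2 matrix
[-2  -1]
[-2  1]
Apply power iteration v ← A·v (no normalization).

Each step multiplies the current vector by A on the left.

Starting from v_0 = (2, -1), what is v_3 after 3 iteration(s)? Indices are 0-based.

v_0 = (2, -1).
v_1 = A·v_0 = (-3, -5).
v_2 = A·v_1 = (11, 1).
v_3 = A·v_2 = (-23, -21).

v_3 = (-23, -21)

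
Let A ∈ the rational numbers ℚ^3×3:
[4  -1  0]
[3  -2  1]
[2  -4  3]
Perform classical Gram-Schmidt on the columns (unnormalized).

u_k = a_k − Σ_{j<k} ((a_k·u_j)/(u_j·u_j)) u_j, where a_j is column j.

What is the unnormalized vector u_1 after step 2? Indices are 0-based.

Step 1: u_0 = a_0 = (4, 3, 2).
Step 2: u_1 = a_1 − (-18/29)·u_0 = (43/29, -4/29, -80/29).

u_1 = (43/29, -4/29, -80/29)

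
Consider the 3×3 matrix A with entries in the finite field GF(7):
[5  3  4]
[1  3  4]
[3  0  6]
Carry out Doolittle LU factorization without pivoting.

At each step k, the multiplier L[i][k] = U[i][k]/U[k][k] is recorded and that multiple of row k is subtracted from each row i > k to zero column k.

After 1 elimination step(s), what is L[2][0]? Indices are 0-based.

[col 0] pivot 5
  R1 -= 3*R0 → (0, 1, 6)  (L[1][0] := 3)
  R2 -= 2*R0 → (0, 1, 5)  (L[2][0] := 2)

L[2][0] = 2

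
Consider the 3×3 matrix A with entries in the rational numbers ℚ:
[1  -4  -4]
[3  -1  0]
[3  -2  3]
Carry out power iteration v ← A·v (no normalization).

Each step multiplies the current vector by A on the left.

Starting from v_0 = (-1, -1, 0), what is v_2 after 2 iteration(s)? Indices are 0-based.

v_0 = (-1, -1, 0).
v_1 = A·v_0 = (3, -2, -1).
v_2 = A·v_1 = (15, 11, 10).

v_2 = (15, 11, 10)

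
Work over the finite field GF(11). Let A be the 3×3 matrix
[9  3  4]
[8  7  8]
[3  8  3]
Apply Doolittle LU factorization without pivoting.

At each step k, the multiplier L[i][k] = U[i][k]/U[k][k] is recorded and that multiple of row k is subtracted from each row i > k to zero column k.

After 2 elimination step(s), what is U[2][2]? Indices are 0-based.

k=0: U[0][0]=9
  eliminate (1,0): mult=7, new row 1: (0, 8, 2); set L[1][0]=7
  eliminate (2,0): mult=4, new row 2: (0, 7, 9); set L[2][0]=4
k=1: U[1][1]=8
  eliminate (2,1): mult=5, new row 2: (0, 0, 10); set L[2][1]=5

U[2][2] = 10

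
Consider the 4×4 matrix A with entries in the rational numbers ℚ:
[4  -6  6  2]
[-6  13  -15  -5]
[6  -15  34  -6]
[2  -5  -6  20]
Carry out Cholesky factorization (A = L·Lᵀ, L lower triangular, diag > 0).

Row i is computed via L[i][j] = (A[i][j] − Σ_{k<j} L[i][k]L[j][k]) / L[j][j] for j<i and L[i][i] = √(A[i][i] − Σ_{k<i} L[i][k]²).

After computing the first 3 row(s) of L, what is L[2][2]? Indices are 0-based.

Step 1: L[0][0] = √(4) = 2.
  L[1][0] = (-6) / L[0][0] = -3.
Step 2: L[1][1] = √(4) = 2.
  L[2][0] = (6) / L[0][0] = 3.
  L[2][1] = (-6) / L[1][1] = -3.
Step 3: L[2][2] = √(16) = 4.

L[2][2] = 4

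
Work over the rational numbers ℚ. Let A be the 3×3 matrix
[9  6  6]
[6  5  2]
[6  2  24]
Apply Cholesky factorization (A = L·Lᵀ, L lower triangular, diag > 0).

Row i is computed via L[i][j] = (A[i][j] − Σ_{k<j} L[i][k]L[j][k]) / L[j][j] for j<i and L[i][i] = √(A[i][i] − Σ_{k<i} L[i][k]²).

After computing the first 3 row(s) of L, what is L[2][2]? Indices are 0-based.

L[2][2] = 4

Step 1: L[0][0] = √(9) = 3.
  L[1][0] = (6) / L[0][0] = 2.
Step 2: L[1][1] = √(1) = 1.
  L[2][0] = (6) / L[0][0] = 2.
  L[2][1] = (-2) / L[1][1] = -2.
Step 3: L[2][2] = √(16) = 4.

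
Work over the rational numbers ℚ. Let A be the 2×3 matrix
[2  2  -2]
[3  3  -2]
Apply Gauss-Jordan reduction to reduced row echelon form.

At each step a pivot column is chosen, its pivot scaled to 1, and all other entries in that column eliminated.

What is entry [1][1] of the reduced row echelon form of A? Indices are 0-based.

M[1][1] = 0

[1] R0 /= 2  ⇒  (1, 1, -1)
     R1 -= 3·R0  ⇒  (0, 0, 1)
column 1 empty below row 1
[2] R1 /= 1  ⇒  (0, 0, 1)
     R0 -= -1·R1  ⇒  (1, 1, 0)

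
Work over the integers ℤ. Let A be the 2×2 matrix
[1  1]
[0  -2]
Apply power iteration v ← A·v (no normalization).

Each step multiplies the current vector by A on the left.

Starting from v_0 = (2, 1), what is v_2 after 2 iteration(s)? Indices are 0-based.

v_2 = (1, 4)

v_0 = (2, 1).
v_1 = A·v_0 = (3, -2).
v_2 = A·v_1 = (1, 4).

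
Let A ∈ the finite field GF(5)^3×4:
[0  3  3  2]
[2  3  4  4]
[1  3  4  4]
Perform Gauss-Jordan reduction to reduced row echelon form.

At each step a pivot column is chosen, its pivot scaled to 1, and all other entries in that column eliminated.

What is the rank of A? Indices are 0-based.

[1] R0 <-> R1
[1] R0 /= 2  ⇒  (1, 4, 2, 2)
     R2 -= 1·R0  ⇒  (0, 4, 2, 2)
[2] R1 /= 3  ⇒  (0, 1, 1, 4)
     R0 -= 4·R1  ⇒  (1, 0, 3, 1)
     R2 -= 4·R1  ⇒  (0, 0, 3, 1)
[3] R2 /= 3  ⇒  (0, 0, 1, 2)
     R0 -= 3·R2  ⇒  (1, 0, 0, 0)
     R1 -= 1·R2  ⇒  (0, 1, 0, 2)

rank = 3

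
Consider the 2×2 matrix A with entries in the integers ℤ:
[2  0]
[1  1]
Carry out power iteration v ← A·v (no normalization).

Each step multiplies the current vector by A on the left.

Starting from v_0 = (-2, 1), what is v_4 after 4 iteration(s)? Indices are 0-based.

v_4 = (-32, -29)

v_0 = (-2, 1).
v_1 = A·v_0 = (-4, -1).
v_2 = A·v_1 = (-8, -5).
v_3 = A·v_2 = (-16, -13).
v_4 = A·v_3 = (-32, -29).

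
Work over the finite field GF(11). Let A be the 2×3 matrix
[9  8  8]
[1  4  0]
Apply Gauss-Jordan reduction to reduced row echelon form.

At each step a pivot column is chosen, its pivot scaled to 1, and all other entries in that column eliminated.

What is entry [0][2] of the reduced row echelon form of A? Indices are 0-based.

M[0][2] = 9

pivot(0,0)=9: scale R0 → (1, 7, 7)
  clear (1,0): R1 −= (1)R0 → (0, 8, 4)
pivot(1,1)=8: scale R1 → (0, 1, 6)
  clear (0,1): R0 −= (7)R1 → (1, 0, 9)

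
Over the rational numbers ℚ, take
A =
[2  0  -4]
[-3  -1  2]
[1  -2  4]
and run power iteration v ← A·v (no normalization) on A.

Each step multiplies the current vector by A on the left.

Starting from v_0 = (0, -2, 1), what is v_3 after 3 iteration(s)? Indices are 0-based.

v_3 = (-160, 136, -8)

v_0 = (0, -2, 1).
v_1 = A·v_0 = (-4, 4, 8).
v_2 = A·v_1 = (-40, 24, 20).
v_3 = A·v_2 = (-160, 136, -8).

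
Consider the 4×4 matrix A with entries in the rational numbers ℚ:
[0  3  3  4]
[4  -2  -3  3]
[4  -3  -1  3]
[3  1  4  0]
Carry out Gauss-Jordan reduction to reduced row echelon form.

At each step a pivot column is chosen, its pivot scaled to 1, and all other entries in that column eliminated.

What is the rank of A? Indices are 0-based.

[1] R0 <-> R1
[1] R0 /= 4  ⇒  (1, -1/2, -3/4, 3/4)
     R2 -= 4·R0  ⇒  (0, -1, 2, 0)
     R3 -= 3·R0  ⇒  (0, 5/2, 25/4, -9/4)
[2] R1 /= 3  ⇒  (0, 1, 1, 4/3)
     R0 -= -1/2·R1  ⇒  (1, 0, -1/4, 17/12)
     R2 -= -1·R1  ⇒  (0, 0, 3, 4/3)
     R3 -= 5/2·R1  ⇒  (0, 0, 15/4, -67/12)
[3] R2 /= 3  ⇒  (0, 0, 1, 4/9)
     R0 -= -1/4·R2  ⇒  (1, 0, 0, 55/36)
     R1 -= 1·R2  ⇒  (0, 1, 0, 8/9)
     R3 -= 15/4·R2  ⇒  (0, 0, 0, -29/4)
[4] R3 /= -29/4  ⇒  (0, 0, 0, 1)
     R0 -= 55/36·R3  ⇒  (1, 0, 0, 0)
     R1 -= 8/9·R3  ⇒  (0, 1, 0, 0)
     R2 -= 4/9·R3  ⇒  (0, 0, 1, 0)

rank = 4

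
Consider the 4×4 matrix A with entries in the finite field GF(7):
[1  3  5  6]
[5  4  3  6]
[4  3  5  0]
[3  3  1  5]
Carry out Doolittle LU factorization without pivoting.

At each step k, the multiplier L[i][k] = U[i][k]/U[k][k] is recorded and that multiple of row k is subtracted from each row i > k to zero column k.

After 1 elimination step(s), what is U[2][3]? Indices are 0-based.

Step 1: pivot at (0,0) is 1.
  row1 ← row1 − (5)·row0  ⇒  L[1][0]=5, U row1=(0, 3, 6, 4)
  row2 ← row2 − (4)·row0  ⇒  L[2][0]=4, U row2=(0, 5, 6, 4)
  row3 ← row3 − (3)·row0  ⇒  L[3][0]=3, U row3=(0, 1, 0, 1)

U[2][3] = 4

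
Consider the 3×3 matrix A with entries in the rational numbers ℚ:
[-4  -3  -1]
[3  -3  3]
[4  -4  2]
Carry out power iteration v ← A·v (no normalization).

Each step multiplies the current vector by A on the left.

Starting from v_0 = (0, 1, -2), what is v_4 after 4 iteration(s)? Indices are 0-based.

v_4 = (5, -447, -972)

v_0 = (0, 1, -2).
v_1 = A·v_0 = (-1, -9, -8).
v_2 = A·v_1 = (39, 0, 16).
v_3 = A·v_2 = (-172, 165, 188).
v_4 = A·v_3 = (5, -447, -972).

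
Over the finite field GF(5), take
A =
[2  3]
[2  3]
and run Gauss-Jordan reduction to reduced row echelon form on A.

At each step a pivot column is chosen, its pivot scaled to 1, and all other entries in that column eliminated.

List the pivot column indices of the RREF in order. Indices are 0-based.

pivot columns: 0

[1] R0 /= 2  ⇒  (1, 4)
     R1 -= 2·R0  ⇒  (0, 0)
column 1 empty below row 1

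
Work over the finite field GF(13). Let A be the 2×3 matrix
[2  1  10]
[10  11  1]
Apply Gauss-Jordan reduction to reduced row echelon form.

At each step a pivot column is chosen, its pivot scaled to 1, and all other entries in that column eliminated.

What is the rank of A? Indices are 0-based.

step 1: normalize row 0 (÷2) = (1, 7, 5)
  row 1: subtract 10×row0 = (0, 6, 3)
step 2: normalize row 1 (÷6) = (0, 1, 7)
  row 0: subtract 7×row1 = (1, 0, 8)

rank = 2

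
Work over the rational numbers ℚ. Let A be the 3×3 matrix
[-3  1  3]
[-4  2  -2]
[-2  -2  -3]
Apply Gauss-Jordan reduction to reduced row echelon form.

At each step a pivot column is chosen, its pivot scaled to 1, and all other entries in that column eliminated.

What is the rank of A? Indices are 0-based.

rank = 3

pivot(0,0)=-3: scale R0 → (1, -1/3, -1)
  clear (1,0): R1 −= (-4)R0 → (0, 2/3, -6)
  clear (2,0): R2 −= (-2)R0 → (0, -8/3, -5)
pivot(1,1)=2/3: scale R1 → (0, 1, -9)
  clear (0,1): R0 −= (-1/3)R1 → (1, 0, -4)
  clear (2,1): R2 −= (-8/3)R1 → (0, 0, -29)
pivot(2,2)=-29: scale R2 → (0, 0, 1)
  clear (0,2): R0 −= (-4)R2 → (1, 0, 0)
  clear (1,2): R1 −= (-9)R2 → (0, 1, 0)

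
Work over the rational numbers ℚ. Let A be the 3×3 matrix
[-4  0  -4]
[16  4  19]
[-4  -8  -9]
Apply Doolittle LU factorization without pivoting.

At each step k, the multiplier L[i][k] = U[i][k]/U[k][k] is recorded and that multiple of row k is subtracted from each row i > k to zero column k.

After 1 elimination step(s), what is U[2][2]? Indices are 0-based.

Step 1: pivot at (0,0) is -4.
  row1 ← row1 − (-4)·row0  ⇒  L[1][0]=-4, U row1=(0, 4, 3)
  row2 ← row2 − (1)·row0  ⇒  L[2][0]=1, U row2=(0, -8, -5)

U[2][2] = -5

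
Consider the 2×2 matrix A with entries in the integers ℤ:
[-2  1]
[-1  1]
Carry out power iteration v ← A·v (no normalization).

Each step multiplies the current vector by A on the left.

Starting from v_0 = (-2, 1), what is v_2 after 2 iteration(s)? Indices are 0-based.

v_2 = (-7, -2)

v_0 = (-2, 1).
v_1 = A·v_0 = (5, 3).
v_2 = A·v_1 = (-7, -2).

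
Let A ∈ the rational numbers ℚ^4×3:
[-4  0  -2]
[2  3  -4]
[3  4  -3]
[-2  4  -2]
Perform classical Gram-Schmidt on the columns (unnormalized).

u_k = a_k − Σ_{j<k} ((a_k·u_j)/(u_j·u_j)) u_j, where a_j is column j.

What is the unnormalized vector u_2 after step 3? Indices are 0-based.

u_2 = (-2046/1253, -2224/1253, -80/1253, 1748/1253)

Step 1: u_0 = a_0 = (-4, 2, 3, -2).
Step 2: u_1 = a_1 − (10/33)·u_0 = (40/33, 79/33, 34/11, 152/33).
Step 3: u_2 = a_2 − (-5/33)·u_0 − (-1006/1253)·u_1 = (-2046/1253, -2224/1253, -80/1253, 1748/1253).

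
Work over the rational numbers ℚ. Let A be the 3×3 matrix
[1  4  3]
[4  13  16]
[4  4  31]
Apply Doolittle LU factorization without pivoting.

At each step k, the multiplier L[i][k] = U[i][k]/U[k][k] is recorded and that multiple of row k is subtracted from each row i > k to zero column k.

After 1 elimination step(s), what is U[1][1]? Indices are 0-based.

[col 0] pivot 1
  R1 -= 4*R0 → (0, -3, 4)  (L[1][0] := 4)
  R2 -= 4*R0 → (0, -12, 19)  (L[2][0] := 4)

U[1][1] = -3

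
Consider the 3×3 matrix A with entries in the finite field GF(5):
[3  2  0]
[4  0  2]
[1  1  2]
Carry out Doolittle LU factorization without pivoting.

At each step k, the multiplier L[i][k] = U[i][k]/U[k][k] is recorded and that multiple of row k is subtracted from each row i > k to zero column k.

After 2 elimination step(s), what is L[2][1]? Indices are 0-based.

Step 1: pivot at (0,0) is 3.
  row1 ← row1 − (3)·row0  ⇒  L[1][0]=3, U row1=(0, 4, 2)
  row2 ← row2 − (2)·row0  ⇒  L[2][0]=2, U row2=(0, 2, 2)
Step 2: pivot at (1,1) is 4.
  row2 ← row2 − (3)·row1  ⇒  L[2][1]=3, U row2=(0, 0, 1)

L[2][1] = 3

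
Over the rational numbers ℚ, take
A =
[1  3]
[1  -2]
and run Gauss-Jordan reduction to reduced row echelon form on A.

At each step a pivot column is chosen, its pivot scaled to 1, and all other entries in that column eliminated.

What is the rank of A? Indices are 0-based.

[1] R0 /= 1  ⇒  (1, 3)
     R1 -= 1·R0  ⇒  (0, -5)
[2] R1 /= -5  ⇒  (0, 1)
     R0 -= 3·R1  ⇒  (1, 0)

rank = 2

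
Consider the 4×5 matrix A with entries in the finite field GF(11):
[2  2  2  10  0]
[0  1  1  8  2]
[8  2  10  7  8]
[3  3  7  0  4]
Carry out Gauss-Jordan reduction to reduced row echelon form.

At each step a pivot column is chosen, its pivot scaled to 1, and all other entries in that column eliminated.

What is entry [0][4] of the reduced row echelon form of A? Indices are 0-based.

M[0][4] = 1

step 1: normalize row 0 (÷2) = (1, 1, 1, 5, 0)
  row 2: subtract 8×row0 = (0, 5, 2, 0, 8)
  row 3: subtract 3×row0 = (0, 0, 4, 7, 4)
step 2: normalize row 1 (÷1) = (0, 1, 1, 8, 2)
  row 0: subtract 1×row1 = (1, 0, 0, 8, 9)
  row 2: subtract 5×row1 = (0, 0, 8, 4, 9)
step 3: normalize row 2 (÷8) = (0, 0, 1, 6, 8)
  row 1: subtract 1×row2 = (0, 1, 0, 2, 5)
  row 3: subtract 4×row2 = (0, 0, 0, 5, 5)
step 4: normalize row 3 (÷5) = (0, 0, 0, 1, 1)
  row 0: subtract 8×row3 = (1, 0, 0, 0, 1)
  row 1: subtract 2×row3 = (0, 1, 0, 0, 3)
  row 2: subtract 6×row3 = (0, 0, 1, 0, 2)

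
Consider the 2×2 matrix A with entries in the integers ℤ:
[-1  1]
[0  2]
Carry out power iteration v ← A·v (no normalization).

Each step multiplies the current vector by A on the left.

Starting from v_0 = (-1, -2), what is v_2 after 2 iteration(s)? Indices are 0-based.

v_2 = (-3, -8)

v_0 = (-1, -2).
v_1 = A·v_0 = (-1, -4).
v_2 = A·v_1 = (-3, -8).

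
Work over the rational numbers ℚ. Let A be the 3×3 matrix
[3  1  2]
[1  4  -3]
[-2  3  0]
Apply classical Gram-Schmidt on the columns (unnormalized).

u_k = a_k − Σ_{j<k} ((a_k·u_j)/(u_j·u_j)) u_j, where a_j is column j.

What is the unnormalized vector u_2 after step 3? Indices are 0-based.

Step 1: u_0 = a_0 = (3, 1, -2).
Step 2: u_1 = a_1 − (1/14)·u_0 = (11/14, 55/14, 22/7).
Step 3: u_2 = a_2 − (3/14)·u_0 − (-13/33)·u_1 = (5/3, -5/3, 5/3).

u_2 = (5/3, -5/3, 5/3)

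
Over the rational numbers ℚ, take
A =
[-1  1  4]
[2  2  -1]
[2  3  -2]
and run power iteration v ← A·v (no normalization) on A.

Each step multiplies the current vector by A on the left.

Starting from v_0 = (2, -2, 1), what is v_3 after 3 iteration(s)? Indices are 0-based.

v_3 = (39, -35, -38)

v_0 = (2, -2, 1).
v_1 = A·v_0 = (0, -1, -4).
v_2 = A·v_1 = (-17, 2, 5).
v_3 = A·v_2 = (39, -35, -38).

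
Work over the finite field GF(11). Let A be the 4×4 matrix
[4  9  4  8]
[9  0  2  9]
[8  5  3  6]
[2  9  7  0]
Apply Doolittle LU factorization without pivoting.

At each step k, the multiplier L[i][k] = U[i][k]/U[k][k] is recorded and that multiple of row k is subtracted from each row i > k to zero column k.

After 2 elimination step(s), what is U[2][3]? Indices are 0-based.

U[2][3] = 8

Step 1: pivot at (0,0) is 4.
  row1 ← row1 − (5)·row0  ⇒  L[1][0]=5, U row1=(0, 10, 4, 2)
  row2 ← row2 − (2)·row0  ⇒  L[2][0]=2, U row2=(0, 9, 6, 1)
  row3 ← row3 − (6)·row0  ⇒  L[3][0]=6, U row3=(0, 10, 5, 7)
Step 2: pivot at (1,1) is 10.
  row2 ← row2 − (2)·row1  ⇒  L[2][1]=2, U row2=(0, 0, 9, 8)
  row3 ← row3 − (1)·row1  ⇒  L[3][1]=1, U row3=(0, 0, 1, 5)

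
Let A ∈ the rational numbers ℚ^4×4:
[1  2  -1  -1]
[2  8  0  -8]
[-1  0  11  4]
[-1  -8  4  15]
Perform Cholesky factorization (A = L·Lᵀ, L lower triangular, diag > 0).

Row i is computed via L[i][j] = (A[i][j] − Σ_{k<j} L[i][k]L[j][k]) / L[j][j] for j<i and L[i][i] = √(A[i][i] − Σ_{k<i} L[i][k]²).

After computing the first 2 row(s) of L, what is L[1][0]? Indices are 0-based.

L[1][0] = 2

Step 1: L[0][0] = √(1) = 1.
  L[1][0] = (2) / L[0][0] = 2.
Step 2: L[1][1] = √(4) = 2.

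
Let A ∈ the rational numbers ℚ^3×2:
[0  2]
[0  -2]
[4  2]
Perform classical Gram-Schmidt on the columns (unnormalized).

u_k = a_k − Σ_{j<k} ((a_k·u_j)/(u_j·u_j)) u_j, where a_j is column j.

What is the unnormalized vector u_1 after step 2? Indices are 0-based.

u_1 = (2, -2, 0)

Step 1: u_0 = a_0 = (0, 0, 4).
Step 2: u_1 = a_1 − (1/2)·u_0 = (2, -2, 0).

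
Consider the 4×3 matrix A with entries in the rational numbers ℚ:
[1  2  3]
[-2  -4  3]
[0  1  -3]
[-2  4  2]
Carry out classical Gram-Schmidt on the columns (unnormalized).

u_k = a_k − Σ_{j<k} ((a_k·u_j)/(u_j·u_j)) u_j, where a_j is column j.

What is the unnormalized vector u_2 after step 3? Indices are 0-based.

Step 1: u_0 = a_0 = (1, -2, 0, -2).
Step 2: u_1 = a_1 − (2/9)·u_0 = (16/9, -32/9, 1, 40/9).
Step 3: u_2 = a_2 − (-7/9)·u_0 − (5/329)·u_1 = (1234/329, 493/329, -992/329, 124/329).

u_2 = (1234/329, 493/329, -992/329, 124/329)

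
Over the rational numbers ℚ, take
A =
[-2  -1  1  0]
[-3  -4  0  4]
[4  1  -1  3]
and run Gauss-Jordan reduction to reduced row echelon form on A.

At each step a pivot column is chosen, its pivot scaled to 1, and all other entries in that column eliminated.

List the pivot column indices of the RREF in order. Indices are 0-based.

[1] R0 /= -2  ⇒  (1, 1/2, -1/2, 0)
     R1 -= -3·R0  ⇒  (0, -5/2, -3/2, 4)
     R2 -= 4·R0  ⇒  (0, -1, 1, 3)
[2] R1 /= -5/2  ⇒  (0, 1, 3/5, -8/5)
     R0 -= 1/2·R1  ⇒  (1, 0, -4/5, 4/5)
     R2 -= -1·R1  ⇒  (0, 0, 8/5, 7/5)
[3] R2 /= 8/5  ⇒  (0, 0, 1, 7/8)
     R0 -= -4/5·R2  ⇒  (1, 0, 0, 3/2)
     R1 -= 3/5·R2  ⇒  (0, 1, 0, -17/8)

pivot columns: 0, 1, 2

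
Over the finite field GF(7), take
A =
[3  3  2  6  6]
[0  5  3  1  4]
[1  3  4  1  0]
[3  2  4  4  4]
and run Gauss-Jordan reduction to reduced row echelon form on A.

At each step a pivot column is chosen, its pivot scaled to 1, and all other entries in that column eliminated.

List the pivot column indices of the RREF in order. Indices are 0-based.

pivot columns: 0, 1, 2, 3

[1] R0 /= 3  ⇒  (1, 1, 3, 2, 2)
     R2 -= 1·R0  ⇒  (0, 2, 1, 6, 5)
     R3 -= 3·R0  ⇒  (0, 6, 2, 5, 5)
[2] R1 /= 5  ⇒  (0, 1, 2, 3, 5)
     R0 -= 1·R1  ⇒  (1, 0, 1, 6, 4)
     R2 -= 2·R1  ⇒  (0, 0, 4, 0, 2)
     R3 -= 6·R1  ⇒  (0, 0, 4, 1, 3)
[3] R2 /= 4  ⇒  (0, 0, 1, 0, 4)
     R0 -= 1·R2  ⇒  (1, 0, 0, 6, 0)
     R1 -= 2·R2  ⇒  (0, 1, 0, 3, 4)
     R3 -= 4·R2  ⇒  (0, 0, 0, 1, 1)
[4] R3 /= 1  ⇒  (0, 0, 0, 1, 1)
     R0 -= 6·R3  ⇒  (1, 0, 0, 0, 1)
     R1 -= 3·R3  ⇒  (0, 1, 0, 0, 1)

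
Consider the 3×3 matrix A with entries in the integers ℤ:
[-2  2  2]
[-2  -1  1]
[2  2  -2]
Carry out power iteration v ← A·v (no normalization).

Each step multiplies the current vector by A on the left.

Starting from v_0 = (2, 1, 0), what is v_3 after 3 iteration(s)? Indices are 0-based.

v_3 = (-34, -53, 94)

v_0 = (2, 1, 0).
v_1 = A·v_0 = (-2, -5, 6).
v_2 = A·v_1 = (6, 15, -26).
v_3 = A·v_2 = (-34, -53, 94).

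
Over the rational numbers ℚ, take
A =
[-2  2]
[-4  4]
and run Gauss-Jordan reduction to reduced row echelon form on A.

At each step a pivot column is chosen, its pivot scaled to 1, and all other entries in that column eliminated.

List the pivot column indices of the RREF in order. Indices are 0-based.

[1] R0 /= -2  ⇒  (1, -1)
     R1 -= -4·R0  ⇒  (0, 0)
column 1 empty below row 1

pivot columns: 0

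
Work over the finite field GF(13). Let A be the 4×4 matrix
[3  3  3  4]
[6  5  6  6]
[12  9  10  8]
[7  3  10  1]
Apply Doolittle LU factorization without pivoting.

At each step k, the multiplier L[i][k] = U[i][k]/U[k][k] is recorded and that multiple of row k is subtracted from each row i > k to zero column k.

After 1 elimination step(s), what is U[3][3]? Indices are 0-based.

[col 0] pivot 3
  R1 -= 2*R0 → (0, 12, 0, 11)  (L[1][0] := 2)
  R2 -= 4*R0 → (0, 10, 11, 5)  (L[2][0] := 4)
  R3 -= 11*R0 → (0, 9, 3, 9)  (L[3][0] := 11)

U[3][3] = 9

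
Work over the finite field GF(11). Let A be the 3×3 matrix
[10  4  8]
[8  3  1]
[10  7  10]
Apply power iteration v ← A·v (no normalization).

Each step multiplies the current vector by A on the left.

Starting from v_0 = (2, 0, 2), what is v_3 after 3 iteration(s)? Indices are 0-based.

v_3 = (10, 7, 2)

v_0 = (2, 0, 2).
v_1 = A·v_0 = (3, 7, 7).
v_2 = A·v_1 = (4, 8, 6).
v_3 = A·v_2 = (10, 7, 2).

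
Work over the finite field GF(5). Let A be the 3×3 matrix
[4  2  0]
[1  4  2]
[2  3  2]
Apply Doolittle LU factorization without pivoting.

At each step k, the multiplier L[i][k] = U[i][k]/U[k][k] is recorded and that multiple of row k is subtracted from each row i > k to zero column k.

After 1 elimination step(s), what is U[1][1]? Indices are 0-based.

Step 1: pivot at (0,0) is 4.
  row1 ← row1 − (4)·row0  ⇒  L[1][0]=4, U row1=(0, 1, 2)
  row2 ← row2 − (3)·row0  ⇒  L[2][0]=3, U row2=(0, 2, 2)

U[1][1] = 1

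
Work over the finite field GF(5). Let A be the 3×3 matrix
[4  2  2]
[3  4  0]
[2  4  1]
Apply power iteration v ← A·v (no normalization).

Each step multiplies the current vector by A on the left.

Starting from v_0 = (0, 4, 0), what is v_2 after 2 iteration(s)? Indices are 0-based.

v_2 = (1, 3, 1)

v_0 = (0, 4, 0).
v_1 = A·v_0 = (3, 1, 1).
v_2 = A·v_1 = (1, 3, 1).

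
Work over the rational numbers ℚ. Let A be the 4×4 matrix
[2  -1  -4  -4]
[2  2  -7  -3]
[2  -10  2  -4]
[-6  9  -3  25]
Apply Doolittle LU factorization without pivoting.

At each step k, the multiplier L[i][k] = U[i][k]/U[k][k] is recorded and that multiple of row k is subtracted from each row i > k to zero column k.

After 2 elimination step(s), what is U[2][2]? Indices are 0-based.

U[2][2] = -3

k=0: U[0][0]=2
  eliminate (1,0): mult=1, new row 1: (0, 3, -3, 1); set L[1][0]=1
  eliminate (2,0): mult=1, new row 2: (0, -9, 6, 0); set L[2][0]=1
  eliminate (3,0): mult=-3, new row 3: (0, 6, -15, 13); set L[3][0]=-3
k=1: U[1][1]=3
  eliminate (2,1): mult=-3, new row 2: (0, 0, -3, 3); set L[2][1]=-3
  eliminate (3,1): mult=2, new row 3: (0, 0, -9, 11); set L[3][1]=2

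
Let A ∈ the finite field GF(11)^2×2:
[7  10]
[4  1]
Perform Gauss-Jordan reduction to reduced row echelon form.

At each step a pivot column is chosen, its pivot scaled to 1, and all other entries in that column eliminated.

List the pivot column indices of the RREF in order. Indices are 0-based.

pivot columns: 0

[1] R0 /= 7  ⇒  (1, 3)
     R1 -= 4·R0  ⇒  (0, 0)
column 1 empty below row 1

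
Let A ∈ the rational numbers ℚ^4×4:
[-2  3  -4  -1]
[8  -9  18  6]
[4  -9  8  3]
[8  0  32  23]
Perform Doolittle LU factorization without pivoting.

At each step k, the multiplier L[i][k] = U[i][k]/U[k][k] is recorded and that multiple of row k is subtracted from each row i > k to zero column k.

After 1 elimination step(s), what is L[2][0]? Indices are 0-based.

Step 1: pivot at (0,0) is -2.
  row1 ← row1 − (-4)·row0  ⇒  L[1][0]=-4, U row1=(0, 3, 2, 2)
  row2 ← row2 − (-2)·row0  ⇒  L[2][0]=-2, U row2=(0, -3, 0, 1)
  row3 ← row3 − (-4)·row0  ⇒  L[3][0]=-4, U row3=(0, 12, 16, 19)

L[2][0] = -2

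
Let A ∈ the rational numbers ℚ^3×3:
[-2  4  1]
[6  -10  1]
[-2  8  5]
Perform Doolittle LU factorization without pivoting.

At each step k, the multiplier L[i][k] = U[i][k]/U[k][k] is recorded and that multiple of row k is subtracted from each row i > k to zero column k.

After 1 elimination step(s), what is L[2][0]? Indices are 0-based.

k=0: U[0][0]=-2
  eliminate (1,0): mult=-3, new row 1: (0, 2, 4); set L[1][0]=-3
  eliminate (2,0): mult=1, new row 2: (0, 4, 4); set L[2][0]=1

L[2][0] = 1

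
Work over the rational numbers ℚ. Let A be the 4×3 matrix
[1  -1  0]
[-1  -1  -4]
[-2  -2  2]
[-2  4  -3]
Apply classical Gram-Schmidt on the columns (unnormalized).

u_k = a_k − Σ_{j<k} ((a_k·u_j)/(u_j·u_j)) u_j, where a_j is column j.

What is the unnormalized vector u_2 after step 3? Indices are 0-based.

u_2 = (-15/17, -69/17, 32/17, -5/17)

Step 1: u_0 = a_0 = (1, -1, -2, -2).
Step 2: u_1 = a_1 − (-2/5)·u_0 = (-3/5, -7/5, -14/5, 16/5).
Step 3: u_2 = a_2 − (3/5)·u_0 − (-8/17)·u_1 = (-15/17, -69/17, 32/17, -5/17).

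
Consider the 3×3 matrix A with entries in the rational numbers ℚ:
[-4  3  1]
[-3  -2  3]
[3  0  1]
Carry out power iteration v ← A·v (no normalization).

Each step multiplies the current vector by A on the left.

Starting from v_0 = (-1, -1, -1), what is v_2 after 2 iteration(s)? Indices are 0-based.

v_2 = (2, -16, -4)

v_0 = (-1, -1, -1).
v_1 = A·v_0 = (0, 2, -4).
v_2 = A·v_1 = (2, -16, -4).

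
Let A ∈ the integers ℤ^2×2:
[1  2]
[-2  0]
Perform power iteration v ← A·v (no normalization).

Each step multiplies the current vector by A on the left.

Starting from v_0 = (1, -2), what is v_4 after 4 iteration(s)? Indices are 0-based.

v_0 = (1, -2).
v_1 = A·v_0 = (-3, -2).
v_2 = A·v_1 = (-7, 6).
v_3 = A·v_2 = (5, 14).
v_4 = A·v_3 = (33, -10).

v_4 = (33, -10)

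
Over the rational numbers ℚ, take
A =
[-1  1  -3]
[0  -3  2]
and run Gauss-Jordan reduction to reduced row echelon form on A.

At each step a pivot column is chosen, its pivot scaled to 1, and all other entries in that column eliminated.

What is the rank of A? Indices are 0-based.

step 1: normalize row 0 (÷-1) = (1, -1, 3)
step 2: normalize row 1 (÷-3) = (0, 1, -2/3)
  row 0: subtract -1×row1 = (1, 0, 7/3)

rank = 2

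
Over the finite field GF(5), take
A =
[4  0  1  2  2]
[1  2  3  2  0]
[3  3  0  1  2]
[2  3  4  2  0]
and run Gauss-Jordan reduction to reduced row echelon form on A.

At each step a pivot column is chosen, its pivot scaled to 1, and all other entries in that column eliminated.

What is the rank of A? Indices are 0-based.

rank = 4

[1] R0 /= 4  ⇒  (1, 0, 4, 3, 3)
     R1 -= 1·R0  ⇒  (0, 2, 4, 4, 2)
     R2 -= 3·R0  ⇒  (0, 3, 3, 2, 3)
     R3 -= 2·R0  ⇒  (0, 3, 1, 1, 4)
[2] R1 /= 2  ⇒  (0, 1, 2, 2, 1)
     R2 -= 3·R1  ⇒  (0, 0, 2, 1, 0)
     R3 -= 3·R1  ⇒  (0, 0, 0, 0, 1)
[3] R2 /= 2  ⇒  (0, 0, 1, 3, 0)
     R0 -= 4·R2  ⇒  (1, 0, 0, 1, 3)
     R1 -= 2·R2  ⇒  (0, 1, 0, 1, 1)
column 3 empty below row 3
[4] R3 /= 1  ⇒  (0, 0, 0, 0, 1)
     R0 -= 3·R3  ⇒  (1, 0, 0, 1, 0)
     R1 -= 1·R3  ⇒  (0, 1, 0, 1, 0)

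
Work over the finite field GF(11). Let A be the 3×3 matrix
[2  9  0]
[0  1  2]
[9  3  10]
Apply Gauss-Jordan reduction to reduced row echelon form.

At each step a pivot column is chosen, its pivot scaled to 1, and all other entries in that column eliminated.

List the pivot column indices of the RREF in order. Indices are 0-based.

pivot(0,0)=2: scale R0 → (1, 10, 0)
  clear (2,0): R2 −= (9)R0 → (0, 1, 10)
pivot(1,1)=1: scale R1 → (0, 1, 2)
  clear (0,1): R0 −= (10)R1 → (1, 0, 2)
  clear (2,1): R2 −= (1)R1 → (0, 0, 8)
pivot(2,2)=8: scale R2 → (0, 0, 1)
  clear (0,2): R0 −= (2)R2 → (1, 0, 0)
  clear (1,2): R1 −= (2)R2 → (0, 1, 0)

pivot columns: 0, 1, 2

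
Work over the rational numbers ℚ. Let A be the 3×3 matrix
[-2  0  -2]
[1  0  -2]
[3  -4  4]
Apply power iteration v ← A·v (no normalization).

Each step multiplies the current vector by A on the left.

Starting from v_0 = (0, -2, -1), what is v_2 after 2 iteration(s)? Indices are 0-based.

v_0 = (0, -2, -1).
v_1 = A·v_0 = (2, 2, 4).
v_2 = A·v_1 = (-12, -6, 14).

v_2 = (-12, -6, 14)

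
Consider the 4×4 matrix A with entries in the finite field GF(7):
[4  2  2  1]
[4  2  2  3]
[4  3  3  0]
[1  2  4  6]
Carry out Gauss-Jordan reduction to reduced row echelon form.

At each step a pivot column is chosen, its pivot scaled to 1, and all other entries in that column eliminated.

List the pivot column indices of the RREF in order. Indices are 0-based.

pivot columns: 0, 1, 2, 3

[1] R0 /= 4  ⇒  (1, 4, 4, 2)
     R1 -= 4·R0  ⇒  (0, 0, 0, 2)
     R2 -= 4·R0  ⇒  (0, 1, 1, 6)
     R3 -= 1·R0  ⇒  (0, 5, 0, 4)
[2] R1 <-> R2
[2] R1 /= 1  ⇒  (0, 1, 1, 6)
     R0 -= 4·R1  ⇒  (1, 0, 0, 6)
     R3 -= 5·R1  ⇒  (0, 0, 2, 2)
[3] R2 <-> R3
[3] R2 /= 2  ⇒  (0, 0, 1, 1)
     R1 -= 1·R2  ⇒  (0, 1, 0, 5)
[4] R3 /= 2  ⇒  (0, 0, 0, 1)
     R0 -= 6·R3  ⇒  (1, 0, 0, 0)
     R1 -= 5·R3  ⇒  (0, 1, 0, 0)
     R2 -= 1·R3  ⇒  (0, 0, 1, 0)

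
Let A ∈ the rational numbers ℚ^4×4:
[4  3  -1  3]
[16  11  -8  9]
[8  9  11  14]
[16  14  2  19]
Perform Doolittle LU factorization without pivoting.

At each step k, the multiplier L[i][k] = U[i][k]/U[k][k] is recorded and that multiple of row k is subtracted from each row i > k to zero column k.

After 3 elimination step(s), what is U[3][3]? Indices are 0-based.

U[3][3] = -1

Step 1: pivot at (0,0) is 4.
  row1 ← row1 − (4)·row0  ⇒  L[1][0]=4, U row1=(0, -1, -4, -3)
  row2 ← row2 − (2)·row0  ⇒  L[2][0]=2, U row2=(0, 3, 13, 8)
  row3 ← row3 − (4)·row0  ⇒  L[3][0]=4, U row3=(0, 2, 6, 7)
Step 2: pivot at (1,1) is -1.
  row2 ← row2 − (-3)·row1  ⇒  L[2][1]=-3, U row2=(0, 0, 1, -1)
  row3 ← row3 − (-2)·row1  ⇒  L[3][1]=-2, U row3=(0, 0, -2, 1)
Step 3: pivot at (2,2) is 1.
  row3 ← row3 − (-2)·row2  ⇒  L[3][2]=-2, U row3=(0, 0, 0, -1)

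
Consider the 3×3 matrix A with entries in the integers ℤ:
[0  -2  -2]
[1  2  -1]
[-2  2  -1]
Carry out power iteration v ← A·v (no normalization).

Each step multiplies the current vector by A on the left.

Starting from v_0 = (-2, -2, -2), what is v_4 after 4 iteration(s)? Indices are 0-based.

v_4 = (-80, 94, -74)

v_0 = (-2, -2, -2).
v_1 = A·v_0 = (8, -4, 2).
v_2 = A·v_1 = (4, -2, -26).
v_3 = A·v_2 = (56, 26, 14).
v_4 = A·v_3 = (-80, 94, -74).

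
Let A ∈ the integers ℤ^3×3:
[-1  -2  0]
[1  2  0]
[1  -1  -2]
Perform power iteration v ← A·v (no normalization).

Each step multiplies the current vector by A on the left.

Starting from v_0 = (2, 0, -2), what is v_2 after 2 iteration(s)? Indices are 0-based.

v_2 = (-2, 2, -16)

v_0 = (2, 0, -2).
v_1 = A·v_0 = (-2, 2, 6).
v_2 = A·v_1 = (-2, 2, -16).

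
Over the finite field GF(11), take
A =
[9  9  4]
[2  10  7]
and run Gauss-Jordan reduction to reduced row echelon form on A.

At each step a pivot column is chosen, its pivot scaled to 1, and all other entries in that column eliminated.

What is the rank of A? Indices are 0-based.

pivot(0,0)=9: scale R0 → (1, 1, 9)
  clear (1,0): R1 −= (2)R0 → (0, 8, 0)
pivot(1,1)=8: scale R1 → (0, 1, 0)
  clear (0,1): R0 −= (1)R1 → (1, 0, 9)

rank = 2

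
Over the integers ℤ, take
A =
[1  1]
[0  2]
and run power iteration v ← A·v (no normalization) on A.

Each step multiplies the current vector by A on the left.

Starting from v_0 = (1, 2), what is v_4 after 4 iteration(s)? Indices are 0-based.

v_4 = (31, 32)

v_0 = (1, 2).
v_1 = A·v_0 = (3, 4).
v_2 = A·v_1 = (7, 8).
v_3 = A·v_2 = (15, 16).
v_4 = A·v_3 = (31, 32).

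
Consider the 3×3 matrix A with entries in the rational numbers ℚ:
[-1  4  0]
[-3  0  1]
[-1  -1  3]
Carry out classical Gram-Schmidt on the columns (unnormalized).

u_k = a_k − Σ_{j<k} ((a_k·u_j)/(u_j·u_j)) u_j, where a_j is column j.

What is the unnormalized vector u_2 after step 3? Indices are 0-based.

u_2 = (93/178, -155/178, 186/89)

Step 1: u_0 = a_0 = (-1, -3, -1).
Step 2: u_1 = a_1 − (-3/11)·u_0 = (41/11, -9/11, -14/11).
Step 3: u_2 = a_2 − (-6/11)·u_0 − (-51/178)·u_1 = (93/178, -155/178, 186/89).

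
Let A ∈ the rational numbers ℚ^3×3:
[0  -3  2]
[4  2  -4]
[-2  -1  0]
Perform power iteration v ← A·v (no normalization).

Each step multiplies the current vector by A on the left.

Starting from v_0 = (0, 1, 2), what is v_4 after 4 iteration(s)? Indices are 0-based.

v_4 = (-176, 272, -80)

v_0 = (0, 1, 2).
v_1 = A·v_0 = (1, -6, -1).
v_2 = A·v_1 = (16, -4, 4).
v_3 = A·v_2 = (20, 40, -28).
v_4 = A·v_3 = (-176, 272, -80).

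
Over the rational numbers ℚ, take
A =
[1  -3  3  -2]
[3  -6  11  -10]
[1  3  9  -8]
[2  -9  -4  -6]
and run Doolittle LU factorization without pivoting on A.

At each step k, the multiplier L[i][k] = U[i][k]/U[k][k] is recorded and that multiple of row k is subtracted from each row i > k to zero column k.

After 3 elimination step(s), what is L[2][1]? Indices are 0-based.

L[2][1] = 2

k=0: U[0][0]=1
  eliminate (1,0): mult=3, new row 1: (0, 3, 2, -4); set L[1][0]=3
  eliminate (2,0): mult=1, new row 2: (0, 6, 6, -6); set L[2][0]=1
  eliminate (3,0): mult=2, new row 3: (0, -3, -10, -2); set L[3][0]=2
k=1: U[1][1]=3
  eliminate (2,1): mult=2, new row 2: (0, 0, 2, 2); set L[2][1]=2
  eliminate (3,1): mult=-1, new row 3: (0, 0, -8, -6); set L[3][1]=-1
k=2: U[2][2]=2
  eliminate (3,2): mult=-4, new row 3: (0, 0, 0, 2); set L[3][2]=-4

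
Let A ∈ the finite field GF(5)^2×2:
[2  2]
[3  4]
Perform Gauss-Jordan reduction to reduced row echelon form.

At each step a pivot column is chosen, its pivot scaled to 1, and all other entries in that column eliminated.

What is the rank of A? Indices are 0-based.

pivot(0,0)=2: scale R0 → (1, 1)
  clear (1,0): R1 −= (3)R0 → (0, 1)
pivot(1,1)=1: scale R1 → (0, 1)
  clear (0,1): R0 −= (1)R1 → (1, 0)

rank = 2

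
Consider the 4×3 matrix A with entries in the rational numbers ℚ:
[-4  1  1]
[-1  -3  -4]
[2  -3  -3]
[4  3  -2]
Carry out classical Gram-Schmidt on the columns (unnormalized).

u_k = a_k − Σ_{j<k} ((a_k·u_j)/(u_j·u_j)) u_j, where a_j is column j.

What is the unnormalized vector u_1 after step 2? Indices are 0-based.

Step 1: u_0 = a_0 = (-4, -1, 2, 4).
Step 2: u_1 = a_1 − (5/37)·u_0 = (57/37, -106/37, -121/37, 91/37).

u_1 = (57/37, -106/37, -121/37, 91/37)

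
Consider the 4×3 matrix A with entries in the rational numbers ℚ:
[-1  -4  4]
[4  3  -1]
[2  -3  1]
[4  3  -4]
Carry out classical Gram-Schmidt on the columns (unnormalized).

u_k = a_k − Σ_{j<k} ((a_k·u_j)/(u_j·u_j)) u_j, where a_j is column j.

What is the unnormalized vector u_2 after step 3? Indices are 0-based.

u_2 = (42/41, 223/123, -91/123, -146/123)

Step 1: u_0 = a_0 = (-1, 4, 2, 4).
Step 2: u_1 = a_1 − (22/37)·u_0 = (-126/37, 23/37, -155/37, 23/37).
Step 3: u_2 = a_2 − (-22/37)·u_0 − (-86/123)·u_1 = (42/41, 223/123, -91/123, -146/123).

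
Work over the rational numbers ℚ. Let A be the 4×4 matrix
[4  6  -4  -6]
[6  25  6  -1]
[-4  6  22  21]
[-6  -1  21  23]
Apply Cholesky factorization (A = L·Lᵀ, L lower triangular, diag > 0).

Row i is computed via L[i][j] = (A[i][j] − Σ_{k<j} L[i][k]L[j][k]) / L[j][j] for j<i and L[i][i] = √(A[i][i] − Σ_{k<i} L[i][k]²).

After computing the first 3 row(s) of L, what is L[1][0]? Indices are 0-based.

L[1][0] = 3

Step 1: L[0][0] = √(4) = 2.
  L[1][0] = (6) / L[0][0] = 3.
Step 2: L[1][1] = √(16) = 4.
  L[2][0] = (-4) / L[0][0] = -2.
  L[2][1] = (12) / L[1][1] = 3.
Step 3: L[2][2] = √(9) = 3.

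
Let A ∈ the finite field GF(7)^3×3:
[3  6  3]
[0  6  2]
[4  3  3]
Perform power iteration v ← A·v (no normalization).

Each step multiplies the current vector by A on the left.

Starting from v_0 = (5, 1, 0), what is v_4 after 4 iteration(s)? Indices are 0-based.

v_4 = (6, 5, 0)

v_0 = (5, 1, 0).
v_1 = A·v_0 = (0, 6, 2).
v_2 = A·v_1 = (0, 5, 3).
v_3 = A·v_2 = (4, 1, 3).
v_4 = A·v_3 = (6, 5, 0).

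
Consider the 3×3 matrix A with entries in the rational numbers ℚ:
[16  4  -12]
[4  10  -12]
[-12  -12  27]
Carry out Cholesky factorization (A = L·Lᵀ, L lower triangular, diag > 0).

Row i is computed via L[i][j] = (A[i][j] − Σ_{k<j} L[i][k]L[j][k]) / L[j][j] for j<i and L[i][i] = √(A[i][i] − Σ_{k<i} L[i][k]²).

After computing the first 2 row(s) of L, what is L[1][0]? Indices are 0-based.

L[1][0] = 1

Step 1: L[0][0] = √(16) = 4.
  L[1][0] = (4) / L[0][0] = 1.
Step 2: L[1][1] = √(9) = 3.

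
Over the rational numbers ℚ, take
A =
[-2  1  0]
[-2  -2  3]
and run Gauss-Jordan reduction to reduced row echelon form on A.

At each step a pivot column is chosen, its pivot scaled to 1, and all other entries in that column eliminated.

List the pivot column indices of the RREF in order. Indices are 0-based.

pivot columns: 0, 1

step 1: normalize row 0 (÷-2) = (1, -1/2, 0)
  row 1: subtract -2×row0 = (0, -3, 3)
step 2: normalize row 1 (÷-3) = (0, 1, -1)
  row 0: subtract -1/2×row1 = (1, 0, -1/2)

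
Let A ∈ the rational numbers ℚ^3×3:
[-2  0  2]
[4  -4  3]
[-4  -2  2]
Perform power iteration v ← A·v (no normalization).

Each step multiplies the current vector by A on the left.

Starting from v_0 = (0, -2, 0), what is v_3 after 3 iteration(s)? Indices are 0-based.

v_3 = (-32, 88, -8)

v_0 = (0, -2, 0).
v_1 = A·v_0 = (0, 8, 4).
v_2 = A·v_1 = (8, -20, -8).
v_3 = A·v_2 = (-32, 88, -8).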